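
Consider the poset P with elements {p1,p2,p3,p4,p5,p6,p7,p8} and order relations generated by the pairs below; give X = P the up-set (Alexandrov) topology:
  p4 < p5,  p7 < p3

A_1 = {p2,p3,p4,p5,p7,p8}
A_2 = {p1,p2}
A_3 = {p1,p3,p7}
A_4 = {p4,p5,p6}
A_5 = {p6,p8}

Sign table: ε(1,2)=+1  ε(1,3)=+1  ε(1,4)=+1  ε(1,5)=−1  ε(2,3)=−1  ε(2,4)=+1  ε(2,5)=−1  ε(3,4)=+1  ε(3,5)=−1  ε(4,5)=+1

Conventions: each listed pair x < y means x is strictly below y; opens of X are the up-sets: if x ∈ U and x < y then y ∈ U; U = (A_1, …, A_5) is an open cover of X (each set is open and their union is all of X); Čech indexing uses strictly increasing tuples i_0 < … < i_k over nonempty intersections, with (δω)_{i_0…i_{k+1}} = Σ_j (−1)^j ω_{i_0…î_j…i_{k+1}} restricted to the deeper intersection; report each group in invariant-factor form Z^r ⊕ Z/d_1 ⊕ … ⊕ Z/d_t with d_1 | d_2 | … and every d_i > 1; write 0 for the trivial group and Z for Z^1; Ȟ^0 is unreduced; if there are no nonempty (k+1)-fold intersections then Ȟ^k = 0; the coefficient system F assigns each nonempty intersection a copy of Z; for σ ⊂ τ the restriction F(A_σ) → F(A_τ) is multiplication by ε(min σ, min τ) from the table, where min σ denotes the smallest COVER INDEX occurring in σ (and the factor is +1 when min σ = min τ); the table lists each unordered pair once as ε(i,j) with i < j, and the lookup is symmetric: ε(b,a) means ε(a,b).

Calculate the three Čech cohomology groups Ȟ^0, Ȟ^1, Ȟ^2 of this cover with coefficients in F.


nerve of the cover:
  A12={p2} A13={p3,p7} A14={p4,p5} A15={p8} A23={p1} A45={p6}
C dims 5,6; δ0: rk 5, SNF 1^4·2
Ȟ^0 = (5 − 5) − 0 = 0, so Ȟ^0 ≅ 0
Ȟ^1 = (6 − 0) − 5 = 1 plus torsion [2], so Ȟ^1 ≅ Z ⊕ Z/2
Ȟ^2 = (0 − 0) − 0 = 0, so Ȟ^2 ≅ 0

Ȟ^0 = 0; Ȟ^1 = Z ⊕ Z/2; Ȟ^2 = 0


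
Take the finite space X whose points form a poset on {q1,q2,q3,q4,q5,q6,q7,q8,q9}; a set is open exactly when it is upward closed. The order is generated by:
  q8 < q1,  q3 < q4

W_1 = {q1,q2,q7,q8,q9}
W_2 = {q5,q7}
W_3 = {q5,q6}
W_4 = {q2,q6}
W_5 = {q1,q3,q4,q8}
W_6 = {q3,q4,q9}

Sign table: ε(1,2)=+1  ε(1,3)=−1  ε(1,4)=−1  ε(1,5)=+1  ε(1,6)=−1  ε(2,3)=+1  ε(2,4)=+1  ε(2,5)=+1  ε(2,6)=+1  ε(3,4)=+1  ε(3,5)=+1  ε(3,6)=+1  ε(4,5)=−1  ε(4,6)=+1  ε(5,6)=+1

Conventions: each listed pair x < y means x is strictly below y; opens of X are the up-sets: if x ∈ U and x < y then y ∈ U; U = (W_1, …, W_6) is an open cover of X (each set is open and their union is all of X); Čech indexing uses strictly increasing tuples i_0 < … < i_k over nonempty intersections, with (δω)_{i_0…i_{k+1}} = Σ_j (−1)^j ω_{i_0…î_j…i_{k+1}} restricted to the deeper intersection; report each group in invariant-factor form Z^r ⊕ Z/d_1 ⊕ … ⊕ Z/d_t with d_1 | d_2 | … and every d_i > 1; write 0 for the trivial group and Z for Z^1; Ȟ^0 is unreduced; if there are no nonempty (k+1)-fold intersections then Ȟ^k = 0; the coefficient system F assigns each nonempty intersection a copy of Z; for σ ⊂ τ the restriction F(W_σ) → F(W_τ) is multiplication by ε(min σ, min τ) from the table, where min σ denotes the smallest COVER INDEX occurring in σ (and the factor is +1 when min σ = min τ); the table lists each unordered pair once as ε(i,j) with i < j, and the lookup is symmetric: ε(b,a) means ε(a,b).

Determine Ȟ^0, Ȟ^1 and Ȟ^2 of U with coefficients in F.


Ȟ^0 = 0, Ȟ^1 = Z ⊕ Z/2, Ȟ^2 = 0

nerve of the cover:
  W12={q7} W14={q2} W15={q1,q8} W16={q9} W23={q5} W34={q6} W56={q3,q4}
C dims 6,7; δ0: rk 6, SNF 1^5·2
Ȟ^0 = (6 − 6) − 0 = 0, so Ȟ^0 ≅ 0
Ȟ^1 = (7 − 0) − 6 = 1 plus torsion [2], so Ȟ^1 ≅ Z ⊕ Z/2
Ȟ^2 = (0 − 0) − 0 = 0, so Ȟ^2 ≅ 0


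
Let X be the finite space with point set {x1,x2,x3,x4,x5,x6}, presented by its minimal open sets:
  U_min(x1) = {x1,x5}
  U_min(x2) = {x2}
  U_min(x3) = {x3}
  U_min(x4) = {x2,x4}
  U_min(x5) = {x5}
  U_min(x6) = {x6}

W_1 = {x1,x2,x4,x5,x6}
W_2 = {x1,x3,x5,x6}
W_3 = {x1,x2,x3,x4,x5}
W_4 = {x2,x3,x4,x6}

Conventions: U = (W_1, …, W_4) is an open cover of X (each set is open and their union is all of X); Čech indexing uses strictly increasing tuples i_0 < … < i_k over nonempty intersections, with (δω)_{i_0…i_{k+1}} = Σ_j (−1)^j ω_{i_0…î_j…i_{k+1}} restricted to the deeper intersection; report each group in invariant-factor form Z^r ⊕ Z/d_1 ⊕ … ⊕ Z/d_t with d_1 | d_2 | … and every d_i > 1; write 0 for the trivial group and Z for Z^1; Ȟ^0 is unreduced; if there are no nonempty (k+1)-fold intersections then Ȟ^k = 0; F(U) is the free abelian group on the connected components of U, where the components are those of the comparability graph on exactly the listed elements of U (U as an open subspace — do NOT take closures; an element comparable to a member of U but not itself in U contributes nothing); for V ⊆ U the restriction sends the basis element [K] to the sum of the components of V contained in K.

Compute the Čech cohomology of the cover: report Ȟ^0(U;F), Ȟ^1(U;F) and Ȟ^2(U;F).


Ȟ^0(U;F) ≅ Z^4; Ȟ^1(U;F) ≅ 0; Ȟ^2(U;F) ≅ 0

cover nerve:
  W12={x1,x5,x6} W13={x1,x2,x4,x5} W14={x2,x4,x6} W23={x1,x3,x5} W24={x3,x6} W34={x2,x3,x4}
  W123={x1,x5} W124={x6} W134={x2,x4} W234={x3}
components per intersection:
  W1: {x1,x5} {x2,x4} {x6}
  W2: {x1,x5} {x3} {x6}
  W3: {x1,x5} {x2,x4} {x3}
  W4: {x2,x4} {x3} {x6}
  W12: {x1,x5} {x6}
  W13: {x1,x5} {x2,x4}
  W14: {x2,x4} {x6}
  W23: {x1,x5} {x3}
  W24: {x3} {x6}
  W34: {x2,x4} {x3}
  W123: {x1,x5}
  W124: {x6}
  W134: {x2,x4}
  W234: {x3}
C dims 12,12,4; δ0: rk 8, SNF 1^8; δ1: rk 4, SNF 1^4
Ȟ^0: (12−8)−0=4 ⇒ Z^4
Ȟ^1: (12−4)−8=0 ⇒ 0
Ȟ^2: (4−0)−4=0 ⇒ 0


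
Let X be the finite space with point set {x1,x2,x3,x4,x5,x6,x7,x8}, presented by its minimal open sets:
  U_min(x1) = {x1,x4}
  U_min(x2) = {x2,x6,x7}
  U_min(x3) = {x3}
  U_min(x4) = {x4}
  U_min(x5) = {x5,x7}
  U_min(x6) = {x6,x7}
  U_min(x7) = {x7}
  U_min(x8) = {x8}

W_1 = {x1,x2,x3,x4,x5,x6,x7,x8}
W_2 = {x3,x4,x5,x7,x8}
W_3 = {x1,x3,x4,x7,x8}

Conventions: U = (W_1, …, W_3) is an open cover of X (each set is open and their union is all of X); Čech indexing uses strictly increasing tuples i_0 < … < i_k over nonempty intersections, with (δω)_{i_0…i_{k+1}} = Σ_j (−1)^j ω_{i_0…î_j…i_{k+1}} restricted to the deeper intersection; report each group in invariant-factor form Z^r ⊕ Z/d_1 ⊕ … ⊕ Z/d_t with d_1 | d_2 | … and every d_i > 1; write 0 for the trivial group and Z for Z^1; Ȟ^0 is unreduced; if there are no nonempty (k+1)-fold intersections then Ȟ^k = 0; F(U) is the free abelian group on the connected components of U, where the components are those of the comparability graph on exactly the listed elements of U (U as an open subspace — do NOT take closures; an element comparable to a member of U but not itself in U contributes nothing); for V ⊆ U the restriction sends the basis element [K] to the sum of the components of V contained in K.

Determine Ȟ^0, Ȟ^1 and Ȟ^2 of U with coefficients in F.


nonempty intersections:
  W12={x3,x4,x5,x7,x8} W13={x1,x3,x4,x7,x8} W23={x3,x4,x7,x8}
  W123={x3,x4,x7,x8}
components per intersection:
  W1: {x1,x4} {x2,x5,x6,x7} {x3} {x8}
  W2: {x3} {x4} {x5,x7} {x8}
  W3: {x1,x4} {x3} {x7} {x8}
  W12: {x3} {x4} {x5,x7} {x8}
  W13: {x1,x4} {x3} {x7} {x8}
  W23: {x3} {x4} {x7} {x8}
  W123: {x3} {x4} {x7} {x8}
C dims 12,12,4; δ0: rk 8, SNF 1^8; δ1: rk 4, SNF 1^4
Ȟ^0: (12−8)−0=4 ⇒ Z^4
Ȟ^1: (12−4)−8=0 ⇒ 0
Ȟ^2: (4−0)−4=0 ⇒ 0

Ȟ^0 ≅ Z^4; Ȟ^1 ≅ 0; Ȟ^2 ≅ 0


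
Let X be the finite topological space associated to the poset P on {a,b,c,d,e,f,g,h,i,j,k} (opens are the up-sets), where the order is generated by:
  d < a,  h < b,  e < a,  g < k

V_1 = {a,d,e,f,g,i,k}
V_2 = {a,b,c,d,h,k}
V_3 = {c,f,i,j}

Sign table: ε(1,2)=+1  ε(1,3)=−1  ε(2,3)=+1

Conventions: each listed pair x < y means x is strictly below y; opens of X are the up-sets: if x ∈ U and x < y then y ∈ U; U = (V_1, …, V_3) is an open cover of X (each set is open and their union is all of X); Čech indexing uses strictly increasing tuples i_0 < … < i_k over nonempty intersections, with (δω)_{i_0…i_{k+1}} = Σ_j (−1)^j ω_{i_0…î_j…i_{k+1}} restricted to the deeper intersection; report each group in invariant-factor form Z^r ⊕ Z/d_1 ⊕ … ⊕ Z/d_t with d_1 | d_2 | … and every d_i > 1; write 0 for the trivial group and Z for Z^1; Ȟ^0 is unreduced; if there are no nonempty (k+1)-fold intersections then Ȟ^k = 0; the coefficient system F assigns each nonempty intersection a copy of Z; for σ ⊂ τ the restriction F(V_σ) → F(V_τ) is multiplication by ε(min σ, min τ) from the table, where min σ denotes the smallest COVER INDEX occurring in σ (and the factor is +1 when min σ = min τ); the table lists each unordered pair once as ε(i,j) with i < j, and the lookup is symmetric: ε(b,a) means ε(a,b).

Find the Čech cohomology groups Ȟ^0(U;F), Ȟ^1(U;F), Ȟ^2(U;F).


Ȟ^0 = 0; Ȟ^1 = Z/2; Ȟ^2 = 0

nerve of the cover:
  V12={a,d,k} V13={f,i} V23={c}
C dims 3,3; δ0: rk 3, SNF 1^2·2
Ȟ^0 = (3 − 3) − 0 = 0, so Ȟ^0 ≅ 0
Ȟ^1 = (3 − 0) − 3 = 0 plus torsion [2], so Ȟ^1 ≅ Z/2
Ȟ^2 = (0 − 0) − 0 = 0, so Ȟ^2 ≅ 0


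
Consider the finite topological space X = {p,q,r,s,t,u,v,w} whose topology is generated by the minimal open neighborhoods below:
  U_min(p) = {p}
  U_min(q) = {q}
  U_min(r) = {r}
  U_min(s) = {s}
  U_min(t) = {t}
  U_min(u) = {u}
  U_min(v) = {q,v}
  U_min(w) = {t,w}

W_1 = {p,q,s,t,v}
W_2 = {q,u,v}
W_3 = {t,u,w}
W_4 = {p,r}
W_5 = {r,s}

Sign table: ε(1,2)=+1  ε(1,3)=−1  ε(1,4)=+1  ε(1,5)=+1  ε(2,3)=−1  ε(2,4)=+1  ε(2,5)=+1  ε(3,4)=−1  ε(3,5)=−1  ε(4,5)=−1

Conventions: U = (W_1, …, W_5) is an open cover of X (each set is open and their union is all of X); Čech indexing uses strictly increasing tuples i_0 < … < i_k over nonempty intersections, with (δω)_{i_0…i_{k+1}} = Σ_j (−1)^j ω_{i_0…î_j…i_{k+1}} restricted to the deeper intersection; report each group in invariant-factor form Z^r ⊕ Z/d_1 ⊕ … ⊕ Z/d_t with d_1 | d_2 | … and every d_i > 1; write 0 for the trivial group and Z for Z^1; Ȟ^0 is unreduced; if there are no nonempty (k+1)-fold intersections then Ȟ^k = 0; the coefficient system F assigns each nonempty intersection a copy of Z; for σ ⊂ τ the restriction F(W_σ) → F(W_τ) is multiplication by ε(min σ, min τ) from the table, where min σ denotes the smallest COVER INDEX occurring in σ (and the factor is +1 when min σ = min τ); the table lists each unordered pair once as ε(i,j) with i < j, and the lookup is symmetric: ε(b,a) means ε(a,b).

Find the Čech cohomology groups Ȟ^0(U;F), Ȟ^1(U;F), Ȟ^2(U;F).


Ȟ^0(U;F) ≅ 0, Ȟ^1(U;F) ≅ Z ⊕ Z/2 and Ȟ^2(U;F) ≅ 0

intersection data:
  W12={q,v} W13={t} W14={p} W15={s} W23={u} W45={r}
C dims 5,6; δ0: rk 5, SNF 1^4·2
Ȟ^0 = (5 − 5) − 0 = 0, so Ȟ^0 ≅ 0
Ȟ^1 = (6 − 0) − 5 = 1 plus torsion [2], so Ȟ^1 ≅ Z ⊕ Z/2
Ȟ^2 = (0 − 0) − 0 = 0, so Ȟ^2 ≅ 0


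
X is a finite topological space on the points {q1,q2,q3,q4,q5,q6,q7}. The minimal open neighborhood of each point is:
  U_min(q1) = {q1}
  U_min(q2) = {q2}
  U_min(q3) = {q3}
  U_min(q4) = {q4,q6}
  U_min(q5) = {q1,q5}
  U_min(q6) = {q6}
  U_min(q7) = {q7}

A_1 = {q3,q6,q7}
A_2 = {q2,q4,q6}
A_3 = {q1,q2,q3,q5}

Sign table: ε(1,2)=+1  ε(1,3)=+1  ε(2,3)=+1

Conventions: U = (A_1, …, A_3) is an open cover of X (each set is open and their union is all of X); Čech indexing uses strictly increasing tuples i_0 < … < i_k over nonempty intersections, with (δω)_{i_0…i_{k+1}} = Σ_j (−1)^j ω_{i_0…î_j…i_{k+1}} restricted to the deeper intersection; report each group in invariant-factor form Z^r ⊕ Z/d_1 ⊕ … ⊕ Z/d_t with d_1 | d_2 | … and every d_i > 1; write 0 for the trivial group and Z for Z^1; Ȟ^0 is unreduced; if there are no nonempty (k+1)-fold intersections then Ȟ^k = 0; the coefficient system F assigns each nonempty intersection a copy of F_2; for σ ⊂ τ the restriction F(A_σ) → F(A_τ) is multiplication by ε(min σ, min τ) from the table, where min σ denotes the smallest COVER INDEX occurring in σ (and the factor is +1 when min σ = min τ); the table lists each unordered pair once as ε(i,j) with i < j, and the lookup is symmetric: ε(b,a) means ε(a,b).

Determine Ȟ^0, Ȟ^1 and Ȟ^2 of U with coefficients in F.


nonempty intersections:
  A12={q6} A13={q3} A23={q2}
C dims 3,3; δ0: rk_F2 2
Ȟ^0: (3−2)−0=1 ⇒ Z/2
Ȟ^1: (3−0)−2=1 ⇒ Z/2
Ȟ^2: (0−0)−0=0 ⇒ 0

Ȟ^0 ≅ Z/2,  Ȟ^1 ≅ Z/2,  Ȟ^2 ≅ 0


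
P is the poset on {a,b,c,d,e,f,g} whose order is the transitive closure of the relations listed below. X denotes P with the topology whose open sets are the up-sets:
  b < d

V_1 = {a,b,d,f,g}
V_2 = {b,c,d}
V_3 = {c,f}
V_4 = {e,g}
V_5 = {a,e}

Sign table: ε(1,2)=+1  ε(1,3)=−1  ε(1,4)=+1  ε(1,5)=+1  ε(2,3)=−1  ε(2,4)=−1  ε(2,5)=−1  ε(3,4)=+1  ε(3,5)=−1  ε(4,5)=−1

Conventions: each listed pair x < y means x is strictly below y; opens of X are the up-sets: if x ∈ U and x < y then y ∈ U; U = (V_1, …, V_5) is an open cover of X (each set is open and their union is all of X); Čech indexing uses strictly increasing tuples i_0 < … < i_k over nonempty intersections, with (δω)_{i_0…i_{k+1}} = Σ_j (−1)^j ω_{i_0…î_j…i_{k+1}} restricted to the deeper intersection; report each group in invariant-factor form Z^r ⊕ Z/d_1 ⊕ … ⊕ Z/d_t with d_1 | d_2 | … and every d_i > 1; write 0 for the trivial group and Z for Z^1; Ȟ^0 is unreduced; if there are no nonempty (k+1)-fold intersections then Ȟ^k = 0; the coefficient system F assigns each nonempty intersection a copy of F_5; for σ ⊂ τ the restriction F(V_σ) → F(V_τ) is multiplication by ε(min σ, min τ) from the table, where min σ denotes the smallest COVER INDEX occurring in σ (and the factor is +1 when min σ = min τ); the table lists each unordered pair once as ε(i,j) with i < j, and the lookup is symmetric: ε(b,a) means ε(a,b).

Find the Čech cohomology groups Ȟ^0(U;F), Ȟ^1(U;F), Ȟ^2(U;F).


nonempty overlaps:
  V12={b,d} V13={f} V14={g} V15={a} V23={c} V45={e}
C dims 5,6; δ0: rk_F5 5
degree 0: 5−5−0 = 0 → Ȟ^0 ≅ 0
degree 1: 6−0−5 = 1 → Ȟ^1 ≅ Z/5
degree 2: 0−0−0 = 0 → Ȟ^2 ≅ 0

Ȟ^0 ≅ 0; Ȟ^1 ≅ Z/5; Ȟ^2 ≅ 0


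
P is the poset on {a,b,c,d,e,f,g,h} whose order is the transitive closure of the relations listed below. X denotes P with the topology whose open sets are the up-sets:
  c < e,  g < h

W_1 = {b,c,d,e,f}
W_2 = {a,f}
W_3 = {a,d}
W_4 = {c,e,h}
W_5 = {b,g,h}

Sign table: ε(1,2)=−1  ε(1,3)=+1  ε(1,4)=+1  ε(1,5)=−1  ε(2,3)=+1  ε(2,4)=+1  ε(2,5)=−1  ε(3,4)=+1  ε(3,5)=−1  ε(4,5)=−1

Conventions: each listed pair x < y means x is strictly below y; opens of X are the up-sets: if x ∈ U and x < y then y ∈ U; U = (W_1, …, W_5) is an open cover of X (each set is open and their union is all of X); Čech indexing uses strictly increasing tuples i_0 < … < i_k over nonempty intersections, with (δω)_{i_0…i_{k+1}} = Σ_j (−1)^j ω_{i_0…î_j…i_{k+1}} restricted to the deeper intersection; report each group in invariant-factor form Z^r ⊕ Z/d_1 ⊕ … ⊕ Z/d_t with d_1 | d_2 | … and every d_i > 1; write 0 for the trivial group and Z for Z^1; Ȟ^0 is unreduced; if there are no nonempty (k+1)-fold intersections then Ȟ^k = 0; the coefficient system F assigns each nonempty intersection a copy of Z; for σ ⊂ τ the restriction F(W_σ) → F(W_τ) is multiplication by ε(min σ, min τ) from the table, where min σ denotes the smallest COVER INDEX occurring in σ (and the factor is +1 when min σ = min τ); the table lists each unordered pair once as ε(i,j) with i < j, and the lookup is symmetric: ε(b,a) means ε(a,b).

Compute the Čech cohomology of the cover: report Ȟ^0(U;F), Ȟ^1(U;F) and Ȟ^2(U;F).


nonempty overlaps:
  W12={f} W13={d} W14={c,e} W15={b} W23={a} W45={h}
C dims 5,6; δ0: rk 5, SNF 1^4·2
degree 0: 5−5−0 = 0 → Ȟ^0 ≅ 0
degree 1: 6−0−5 = 1 plus torsion [2] → Ȟ^1 ≅ Z ⊕ Z/2
degree 2: 0−0−0 = 0 → Ȟ^2 ≅ 0

Ȟ^0 ≅ 0,  Ȟ^1 ≅ Z ⊕ Z/2,  Ȟ^2 ≅ 0


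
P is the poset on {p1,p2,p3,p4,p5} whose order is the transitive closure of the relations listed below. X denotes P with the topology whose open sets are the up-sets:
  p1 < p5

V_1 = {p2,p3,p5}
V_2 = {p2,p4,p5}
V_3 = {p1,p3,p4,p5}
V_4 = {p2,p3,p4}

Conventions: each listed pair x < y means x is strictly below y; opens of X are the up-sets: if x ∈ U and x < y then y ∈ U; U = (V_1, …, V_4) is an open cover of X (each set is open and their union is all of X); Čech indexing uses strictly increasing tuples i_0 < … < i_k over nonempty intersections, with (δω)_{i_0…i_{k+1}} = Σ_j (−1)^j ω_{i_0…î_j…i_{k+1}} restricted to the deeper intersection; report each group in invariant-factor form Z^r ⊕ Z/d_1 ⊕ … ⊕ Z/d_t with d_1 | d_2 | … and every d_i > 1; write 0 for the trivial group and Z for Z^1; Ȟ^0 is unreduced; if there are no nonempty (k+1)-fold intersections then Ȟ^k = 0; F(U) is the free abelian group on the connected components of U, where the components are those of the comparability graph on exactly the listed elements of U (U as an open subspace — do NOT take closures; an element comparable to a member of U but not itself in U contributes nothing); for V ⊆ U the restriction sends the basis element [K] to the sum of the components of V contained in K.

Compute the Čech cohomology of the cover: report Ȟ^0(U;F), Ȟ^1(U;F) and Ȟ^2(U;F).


Ȟ^0 ≅ Z^4, Ȟ^1 ≅ 0, Ȟ^2 ≅ 0

nonempty intersections:
  V12={p2,p5} V13={p3,p5} V14={p2,p3} V23={p4,p5} V24={p2,p4} V34={p3,p4}
  V123={p5} V124={p2} V134={p3} V234={p4}
components per intersection:
  V1: {p2} {p3} {p5}
  V2: {p2} {p4} {p5}
  V3: {p1,p5} {p3} {p4}
  V4: {p2} {p3} {p4}
  V12: {p2} {p5}
  V13: {p3} {p5}
  V14: {p2} {p3}
  V23: {p4} {p5}
  V24: {p2} {p4}
  V34: {p3} {p4}
  V123: {p5}
  V124: {p2}
  V134: {p3}
  V234: {p4}
C dims 12,12,4; δ0: rk 8, SNF 1^8; δ1: rk 4, SNF 1^4
Ȟ^0: (12−8)−0=4 ⇒ Z^4
Ȟ^1: (12−4)−8=0 ⇒ 0
Ȟ^2: (4−0)−4=0 ⇒ 0


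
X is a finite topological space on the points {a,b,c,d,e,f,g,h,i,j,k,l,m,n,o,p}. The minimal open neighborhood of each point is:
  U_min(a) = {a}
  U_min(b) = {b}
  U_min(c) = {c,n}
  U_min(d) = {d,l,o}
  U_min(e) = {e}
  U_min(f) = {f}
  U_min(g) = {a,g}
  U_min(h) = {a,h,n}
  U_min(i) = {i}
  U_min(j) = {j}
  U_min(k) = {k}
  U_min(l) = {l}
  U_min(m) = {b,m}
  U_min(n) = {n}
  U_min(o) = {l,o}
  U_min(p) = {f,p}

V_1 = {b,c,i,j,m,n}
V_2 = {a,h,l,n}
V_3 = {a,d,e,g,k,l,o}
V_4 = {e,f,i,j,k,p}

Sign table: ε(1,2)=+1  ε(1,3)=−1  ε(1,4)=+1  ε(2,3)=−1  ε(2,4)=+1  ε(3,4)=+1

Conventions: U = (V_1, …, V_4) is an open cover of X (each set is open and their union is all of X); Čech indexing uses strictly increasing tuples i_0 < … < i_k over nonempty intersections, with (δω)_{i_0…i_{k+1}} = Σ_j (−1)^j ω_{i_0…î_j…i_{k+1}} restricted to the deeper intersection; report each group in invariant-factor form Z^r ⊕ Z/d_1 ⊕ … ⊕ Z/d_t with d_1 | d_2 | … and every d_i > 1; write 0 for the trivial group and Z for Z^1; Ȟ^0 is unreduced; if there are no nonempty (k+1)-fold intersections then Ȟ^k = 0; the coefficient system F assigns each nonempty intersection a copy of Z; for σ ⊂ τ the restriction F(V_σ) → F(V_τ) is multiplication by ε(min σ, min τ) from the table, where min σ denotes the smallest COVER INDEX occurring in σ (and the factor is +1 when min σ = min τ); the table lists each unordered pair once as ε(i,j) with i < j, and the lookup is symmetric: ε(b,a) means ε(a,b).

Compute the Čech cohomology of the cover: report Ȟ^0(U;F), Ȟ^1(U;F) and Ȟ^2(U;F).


cover nerve:
  V12={n} V14={i,j} V23={a,l} V34={e,k}
C dims 4,4; δ0: rk 4, SNF 1^3·2
Ȟ^0: (4−4)−0=0 ⇒ 0
Ȟ^1: (4−0)−4=0 plus torsion [2] ⇒ Z/2
Ȟ^2: (0−0)−0=0 ⇒ 0

Ȟ^0 ≅ 0,  Ȟ^1 ≅ Z/2,  Ȟ^2 ≅ 0


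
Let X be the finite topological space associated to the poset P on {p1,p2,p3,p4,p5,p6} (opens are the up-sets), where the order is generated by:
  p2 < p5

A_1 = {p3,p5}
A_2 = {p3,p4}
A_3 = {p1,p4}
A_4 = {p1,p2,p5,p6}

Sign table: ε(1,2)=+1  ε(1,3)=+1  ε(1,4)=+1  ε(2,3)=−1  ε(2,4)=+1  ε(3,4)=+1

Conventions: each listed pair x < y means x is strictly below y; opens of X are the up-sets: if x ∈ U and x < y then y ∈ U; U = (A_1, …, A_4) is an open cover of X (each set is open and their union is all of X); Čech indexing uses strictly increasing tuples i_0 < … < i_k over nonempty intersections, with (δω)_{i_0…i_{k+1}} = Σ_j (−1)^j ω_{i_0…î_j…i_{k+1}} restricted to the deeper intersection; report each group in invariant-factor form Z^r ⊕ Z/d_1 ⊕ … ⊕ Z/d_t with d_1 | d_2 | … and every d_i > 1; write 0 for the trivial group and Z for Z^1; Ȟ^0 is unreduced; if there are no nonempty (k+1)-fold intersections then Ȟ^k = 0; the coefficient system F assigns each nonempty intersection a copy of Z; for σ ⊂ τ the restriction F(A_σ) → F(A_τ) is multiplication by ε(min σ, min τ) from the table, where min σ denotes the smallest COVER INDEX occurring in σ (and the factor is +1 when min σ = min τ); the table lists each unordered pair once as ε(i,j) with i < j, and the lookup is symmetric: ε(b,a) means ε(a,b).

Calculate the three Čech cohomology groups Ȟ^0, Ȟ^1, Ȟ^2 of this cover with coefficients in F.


intersection data:
  A12={p3} A14={p5} A23={p4} A34={p1}
C dims 4,4; δ0: rk 4, SNF 1^3·2
Ȟ^0 = (4 − 4) − 0 = 0, so Ȟ^0 ≅ 0
Ȟ^1 = (4 − 0) − 4 = 0 plus torsion [2], so Ȟ^1 ≅ Z/2
Ȟ^2 = (0 − 0) − 0 = 0, so Ȟ^2 ≅ 0

Ȟ^0 ≅ 0, Ȟ^1 ≅ Z/2, Ȟ^2 ≅ 0


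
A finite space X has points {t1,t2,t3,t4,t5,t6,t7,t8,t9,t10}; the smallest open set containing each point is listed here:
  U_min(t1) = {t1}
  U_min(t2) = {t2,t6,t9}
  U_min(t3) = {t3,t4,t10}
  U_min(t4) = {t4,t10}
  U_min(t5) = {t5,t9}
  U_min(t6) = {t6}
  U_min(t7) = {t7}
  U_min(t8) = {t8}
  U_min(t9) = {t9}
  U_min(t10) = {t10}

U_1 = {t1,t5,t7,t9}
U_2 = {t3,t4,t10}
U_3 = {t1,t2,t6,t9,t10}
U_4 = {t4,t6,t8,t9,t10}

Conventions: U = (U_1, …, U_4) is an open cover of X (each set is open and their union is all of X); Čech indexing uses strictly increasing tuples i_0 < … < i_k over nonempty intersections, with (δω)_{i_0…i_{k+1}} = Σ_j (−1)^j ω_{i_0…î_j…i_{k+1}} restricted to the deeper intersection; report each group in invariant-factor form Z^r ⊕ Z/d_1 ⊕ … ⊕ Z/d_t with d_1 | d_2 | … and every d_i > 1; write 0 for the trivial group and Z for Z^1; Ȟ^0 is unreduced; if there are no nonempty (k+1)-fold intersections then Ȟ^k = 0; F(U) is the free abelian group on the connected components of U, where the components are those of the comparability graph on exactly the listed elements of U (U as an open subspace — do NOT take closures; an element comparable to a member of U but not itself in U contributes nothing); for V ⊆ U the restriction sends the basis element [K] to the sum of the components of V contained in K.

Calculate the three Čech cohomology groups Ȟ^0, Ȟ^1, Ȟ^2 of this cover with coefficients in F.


cover nerve:
  U13={t1,t9} U14={t9} U23={t10} U24={t4,t10} U34={t6,t9,t10}
  U134={t9} U234={t10}
components per intersection:
  U1: {t1} {t5,t9} {t7}
  U2: {t3,t4,t10}
  U3: {t1} {t2,t6,t9} {t10}
  U4: {t4,t10} {t6} {t8} {t9}
  U13: {t1} {t9}
  U14: {t9}
  U23: {t10}
  U24: {t4,t10}
  U34: {t6} {t9} {t10}
  U134: {t9}
  U234: {t10}
C dims 11,8,2; δ0: rk 6, SNF 1^6; δ1: rk 2, SNF 1^2
Ȟ^0: (11−6)−0=5 ⇒ Z^5
Ȟ^1: (8−2)−6=0 ⇒ 0
Ȟ^2: (2−0)−2=0 ⇒ 0

Ȟ^0 = Z^5, Ȟ^1 = 0, Ȟ^2 = 0


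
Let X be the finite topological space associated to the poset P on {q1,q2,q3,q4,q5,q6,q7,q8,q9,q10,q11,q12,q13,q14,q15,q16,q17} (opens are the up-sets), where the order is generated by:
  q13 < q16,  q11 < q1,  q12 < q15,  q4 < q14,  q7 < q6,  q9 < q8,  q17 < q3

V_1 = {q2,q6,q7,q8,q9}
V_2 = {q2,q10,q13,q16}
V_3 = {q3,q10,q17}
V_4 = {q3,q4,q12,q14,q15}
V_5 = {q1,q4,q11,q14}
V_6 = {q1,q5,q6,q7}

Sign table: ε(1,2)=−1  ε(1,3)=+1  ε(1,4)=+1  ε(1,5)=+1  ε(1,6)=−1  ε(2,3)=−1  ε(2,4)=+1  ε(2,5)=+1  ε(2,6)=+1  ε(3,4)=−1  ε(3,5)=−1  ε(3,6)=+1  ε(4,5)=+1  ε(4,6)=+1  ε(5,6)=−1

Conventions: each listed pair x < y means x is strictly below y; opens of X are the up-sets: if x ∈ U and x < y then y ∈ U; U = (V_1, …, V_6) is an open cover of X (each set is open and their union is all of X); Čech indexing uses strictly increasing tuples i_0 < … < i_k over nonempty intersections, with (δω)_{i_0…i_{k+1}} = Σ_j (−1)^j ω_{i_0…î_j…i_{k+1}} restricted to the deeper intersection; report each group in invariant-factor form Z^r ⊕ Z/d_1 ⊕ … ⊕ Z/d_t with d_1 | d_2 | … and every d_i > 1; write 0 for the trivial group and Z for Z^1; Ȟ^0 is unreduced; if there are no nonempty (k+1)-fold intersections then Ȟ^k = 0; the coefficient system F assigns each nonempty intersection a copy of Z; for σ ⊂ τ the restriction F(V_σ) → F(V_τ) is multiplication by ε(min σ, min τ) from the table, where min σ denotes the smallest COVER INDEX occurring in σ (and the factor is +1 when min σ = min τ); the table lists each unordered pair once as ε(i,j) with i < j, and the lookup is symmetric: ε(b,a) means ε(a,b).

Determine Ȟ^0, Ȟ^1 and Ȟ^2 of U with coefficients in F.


Ȟ^0(U;F) ≅ 0, Ȟ^1(U;F) ≅ Z/2 and Ȟ^2(U;F) ≅ 0

intersection data:
  V12={q2} V16={q6,q7} V23={q10} V34={q3} V45={q4,q14} V56={q1}
C dims 6,6; δ0: rk 6, SNF 1^5·2
Ȟ^0 = (6 − 6) − 0 = 0, so Ȟ^0 ≅ 0
Ȟ^1 = (6 − 0) − 6 = 0 plus torsion [2], so Ȟ^1 ≅ Z/2
Ȟ^2 = (0 − 0) − 0 = 0, so Ȟ^2 ≅ 0


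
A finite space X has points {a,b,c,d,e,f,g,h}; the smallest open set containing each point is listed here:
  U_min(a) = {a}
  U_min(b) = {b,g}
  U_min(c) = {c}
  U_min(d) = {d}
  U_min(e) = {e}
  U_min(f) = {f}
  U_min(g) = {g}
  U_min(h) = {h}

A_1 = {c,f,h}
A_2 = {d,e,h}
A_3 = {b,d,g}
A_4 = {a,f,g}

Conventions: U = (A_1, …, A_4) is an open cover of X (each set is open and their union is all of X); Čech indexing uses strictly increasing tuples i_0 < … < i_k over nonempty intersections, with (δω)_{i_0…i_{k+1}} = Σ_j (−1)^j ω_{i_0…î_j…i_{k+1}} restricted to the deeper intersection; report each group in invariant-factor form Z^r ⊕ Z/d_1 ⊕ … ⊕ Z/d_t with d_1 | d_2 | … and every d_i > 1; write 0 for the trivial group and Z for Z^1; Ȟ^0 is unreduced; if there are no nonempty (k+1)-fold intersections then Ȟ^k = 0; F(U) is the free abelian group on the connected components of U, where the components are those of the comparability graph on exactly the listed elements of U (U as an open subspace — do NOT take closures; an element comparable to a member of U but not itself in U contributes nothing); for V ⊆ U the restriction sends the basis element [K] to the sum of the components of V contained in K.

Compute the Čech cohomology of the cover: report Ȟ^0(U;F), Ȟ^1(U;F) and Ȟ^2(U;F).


nerve simplices:
  A12={h} A14={f} A23={d} A34={g}
components per intersection:
  A1: {c} {f} {h}
  A2: {d} {e} {h}
  A3: {b,g} {d}
  A4: {a} {f} {g}
  A12: {h}
  A14: {f}
  A23: {d}
  A34: {g}
C dims 11,4; δ0: rk 4, SNF 1^4
degree 0: 11−4−0 = 7 → Ȟ^0 ≅ Z^7
degree 1: 4−0−4 = 0 → Ȟ^1 ≅ 0
degree 2: 0−0−0 = 0 → Ȟ^2 ≅ 0

Ȟ^0 ≅ Z^7,  Ȟ^1 ≅ 0,  Ȟ^2 ≅ 0


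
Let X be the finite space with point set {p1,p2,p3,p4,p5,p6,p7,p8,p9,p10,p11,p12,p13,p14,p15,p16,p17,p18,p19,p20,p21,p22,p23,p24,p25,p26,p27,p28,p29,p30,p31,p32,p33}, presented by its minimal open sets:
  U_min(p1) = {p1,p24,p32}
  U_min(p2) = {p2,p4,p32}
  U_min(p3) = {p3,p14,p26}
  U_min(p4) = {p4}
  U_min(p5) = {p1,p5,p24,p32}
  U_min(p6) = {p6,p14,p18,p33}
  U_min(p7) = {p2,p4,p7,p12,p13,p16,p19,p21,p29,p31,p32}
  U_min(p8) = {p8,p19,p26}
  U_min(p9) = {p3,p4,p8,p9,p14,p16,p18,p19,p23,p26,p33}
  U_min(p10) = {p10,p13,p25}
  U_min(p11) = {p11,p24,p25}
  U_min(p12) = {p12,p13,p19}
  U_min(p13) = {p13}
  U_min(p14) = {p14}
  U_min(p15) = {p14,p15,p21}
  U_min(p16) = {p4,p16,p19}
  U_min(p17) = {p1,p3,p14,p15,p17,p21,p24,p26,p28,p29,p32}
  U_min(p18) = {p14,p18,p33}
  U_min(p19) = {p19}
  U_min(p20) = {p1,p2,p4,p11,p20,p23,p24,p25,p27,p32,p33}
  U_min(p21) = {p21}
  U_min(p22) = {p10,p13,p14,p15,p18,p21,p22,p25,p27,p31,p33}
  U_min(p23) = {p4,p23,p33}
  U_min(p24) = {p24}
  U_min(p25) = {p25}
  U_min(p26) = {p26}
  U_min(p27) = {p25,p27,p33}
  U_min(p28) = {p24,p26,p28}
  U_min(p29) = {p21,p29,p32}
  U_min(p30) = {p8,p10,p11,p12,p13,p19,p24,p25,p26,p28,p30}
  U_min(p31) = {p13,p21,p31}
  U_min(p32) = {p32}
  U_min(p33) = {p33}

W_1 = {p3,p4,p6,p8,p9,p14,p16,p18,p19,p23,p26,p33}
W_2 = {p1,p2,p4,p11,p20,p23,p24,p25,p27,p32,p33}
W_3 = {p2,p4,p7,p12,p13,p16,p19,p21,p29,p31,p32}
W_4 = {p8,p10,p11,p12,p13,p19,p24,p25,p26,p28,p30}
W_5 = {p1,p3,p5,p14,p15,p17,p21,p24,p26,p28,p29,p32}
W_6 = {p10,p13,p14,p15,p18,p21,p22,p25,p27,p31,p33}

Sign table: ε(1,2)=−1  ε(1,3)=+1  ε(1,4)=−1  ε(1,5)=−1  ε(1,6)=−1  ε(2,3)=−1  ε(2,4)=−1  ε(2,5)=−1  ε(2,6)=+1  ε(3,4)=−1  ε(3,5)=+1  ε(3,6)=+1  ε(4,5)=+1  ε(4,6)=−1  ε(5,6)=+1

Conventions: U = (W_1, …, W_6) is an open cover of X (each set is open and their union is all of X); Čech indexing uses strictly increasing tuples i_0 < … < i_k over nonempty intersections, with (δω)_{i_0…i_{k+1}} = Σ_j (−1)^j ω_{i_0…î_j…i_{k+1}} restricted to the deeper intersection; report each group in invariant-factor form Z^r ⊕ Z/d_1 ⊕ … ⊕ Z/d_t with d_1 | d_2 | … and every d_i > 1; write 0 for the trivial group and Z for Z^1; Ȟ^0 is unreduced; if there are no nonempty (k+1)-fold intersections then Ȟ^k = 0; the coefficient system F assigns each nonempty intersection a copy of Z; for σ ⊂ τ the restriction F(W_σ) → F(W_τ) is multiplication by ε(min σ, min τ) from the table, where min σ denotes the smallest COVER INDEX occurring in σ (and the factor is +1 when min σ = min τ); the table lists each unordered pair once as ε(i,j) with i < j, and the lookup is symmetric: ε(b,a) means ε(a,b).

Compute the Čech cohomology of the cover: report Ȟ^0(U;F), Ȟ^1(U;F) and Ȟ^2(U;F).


intersection data:
  W12={p4,p23,p33} W13={p4,p16,p19} W14={p8,p19,p26} W15={p3,p14,p26} W16={p14,p18,p33} W23={p2,p4,p32} W24={p11,p24,p25} W25={p1,p24,p32} W26={p25,p27,p33} W34={p12,p13,p19} W35={p21,p29,p32} W36={p13,p21,p31} W45={p24,p26,p28} W46={p10,p13,p25} W56={p14,p15,p21}
  W123={p4} W126={p33} W134={p19} W145={p26} W156={p14} W235={p32} W245={p24} W246={p25} W346={p13} W356={p21}
C dims 6,15,10; δ0: rk 6, SNF 1^5·2; δ1: rk 9, SNF 1^9
Ȟ^0 = (6 − 6) − 0 = 0, so Ȟ^0 ≅ 0
Ȟ^1 = (15 − 9) − 6 = 0 plus torsion [2], so Ȟ^1 ≅ Z/2
Ȟ^2 = (10 − 0) − 9 = 1, so Ȟ^2 ≅ Z

Ȟ^0 ≅ 0, Ȟ^1 ≅ Z/2, Ȟ^2 ≅ Z


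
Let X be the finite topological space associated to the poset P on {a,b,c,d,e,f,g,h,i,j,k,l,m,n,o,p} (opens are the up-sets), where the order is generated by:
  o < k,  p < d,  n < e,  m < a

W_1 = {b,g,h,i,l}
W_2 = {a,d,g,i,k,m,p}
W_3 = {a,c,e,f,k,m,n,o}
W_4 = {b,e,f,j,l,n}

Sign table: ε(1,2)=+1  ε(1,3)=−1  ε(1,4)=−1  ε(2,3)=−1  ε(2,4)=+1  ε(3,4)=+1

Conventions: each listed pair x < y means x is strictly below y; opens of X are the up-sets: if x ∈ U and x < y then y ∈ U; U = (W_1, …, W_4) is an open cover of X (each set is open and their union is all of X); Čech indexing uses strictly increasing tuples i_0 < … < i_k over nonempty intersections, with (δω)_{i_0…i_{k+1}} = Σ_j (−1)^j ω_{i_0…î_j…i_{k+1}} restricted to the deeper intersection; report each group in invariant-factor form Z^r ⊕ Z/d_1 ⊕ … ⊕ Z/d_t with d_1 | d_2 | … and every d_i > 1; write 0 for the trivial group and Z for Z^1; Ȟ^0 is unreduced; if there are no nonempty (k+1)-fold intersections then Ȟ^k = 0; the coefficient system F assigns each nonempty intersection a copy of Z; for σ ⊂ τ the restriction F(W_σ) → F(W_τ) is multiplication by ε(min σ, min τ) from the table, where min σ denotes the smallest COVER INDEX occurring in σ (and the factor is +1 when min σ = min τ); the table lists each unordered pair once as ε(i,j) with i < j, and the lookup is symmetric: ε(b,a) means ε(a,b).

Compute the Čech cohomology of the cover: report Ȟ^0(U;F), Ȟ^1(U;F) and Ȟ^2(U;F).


Ȟ^0(U;F) ≅ Z, Ȟ^1(U;F) ≅ Z, Ȟ^2(U;F) ≅ 0

cover nerve:
  W12={g,i} W14={b,l} W23={a,k,m} W34={e,f,n}
C dims 4,4; δ0: rk 3, SNF 1^3
Ȟ^0: (4−3)−0=1 ⇒ Z
Ȟ^1: (4−0)−3=1 ⇒ Z
Ȟ^2: (0−0)−0=0 ⇒ 0


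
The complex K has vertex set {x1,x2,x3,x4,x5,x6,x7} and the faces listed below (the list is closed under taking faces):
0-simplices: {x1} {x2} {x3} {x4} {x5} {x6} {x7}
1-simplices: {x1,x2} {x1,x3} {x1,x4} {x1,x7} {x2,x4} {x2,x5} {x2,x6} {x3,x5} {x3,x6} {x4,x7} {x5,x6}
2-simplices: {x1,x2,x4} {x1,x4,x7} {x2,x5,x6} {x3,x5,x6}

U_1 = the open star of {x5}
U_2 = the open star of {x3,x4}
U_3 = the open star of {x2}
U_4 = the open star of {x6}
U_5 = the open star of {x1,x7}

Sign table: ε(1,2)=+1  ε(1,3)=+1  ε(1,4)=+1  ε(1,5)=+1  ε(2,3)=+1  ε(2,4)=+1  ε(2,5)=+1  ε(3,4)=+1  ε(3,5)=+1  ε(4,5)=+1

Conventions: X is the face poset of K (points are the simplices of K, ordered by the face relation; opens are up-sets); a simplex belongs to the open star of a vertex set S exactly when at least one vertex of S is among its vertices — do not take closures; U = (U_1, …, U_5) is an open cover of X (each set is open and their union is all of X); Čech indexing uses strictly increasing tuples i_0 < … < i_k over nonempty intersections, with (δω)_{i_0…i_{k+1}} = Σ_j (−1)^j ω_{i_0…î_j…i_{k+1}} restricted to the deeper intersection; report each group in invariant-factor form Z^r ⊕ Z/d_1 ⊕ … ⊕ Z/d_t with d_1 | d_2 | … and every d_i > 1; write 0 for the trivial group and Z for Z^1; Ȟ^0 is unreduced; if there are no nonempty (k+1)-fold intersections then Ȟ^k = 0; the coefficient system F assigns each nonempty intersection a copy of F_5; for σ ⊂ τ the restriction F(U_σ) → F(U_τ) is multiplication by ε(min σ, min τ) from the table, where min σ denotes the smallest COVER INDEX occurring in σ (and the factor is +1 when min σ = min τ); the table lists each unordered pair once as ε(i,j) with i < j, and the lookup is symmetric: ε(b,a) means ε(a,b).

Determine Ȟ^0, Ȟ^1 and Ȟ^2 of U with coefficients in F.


Ȟ^0(U;F) ≅ Z/5; Ȟ^1(U;F) ≅ Z/5; Ȟ^2(U;F) ≅ 0

nerve of the cover:
  U1={{x5},{x2,x5},{x3,x5},{x5,x6},{x2,x5,x6},{x3,x5,x6}} U2={{x3},{x4},{x1,x3},{x1,x4},{x2,x4},{x3,x5},{x3,x6},{x4,x7},{x1,x2,x4},{x1,x4,x7},{x3,x5,x6}} U3={{x2},{x1,x2},{x2,x4},{x2,x5},{x2,x6},{x1,x2,x4},{x2,x5,x6}} U4={{x6},{x2,x6},{x3,x6},{x5,x6},{x2,x5,x6},{x3,x5,x6}} U5={{x1},{x7},{x1,x2},{x1,x3},{x1,x4},{x1,x7},{x4,x7},{x1,x2,x4},{x1,x4,x7}}
  U12={{x3,x5},{x3,x5,x6}} U13={{x2,x5},{x2,x5,x6}} U14={{x5,x6},{x2,x5,x6},{x3,x5,x6}} U23={{x2,x4},{x1,x2,x4}} U24={{x3,x6},{x3,x5,x6}} U25={{x1,x3},{x1,x4},{x4,x7},{x1,x2,x4},{x1,x4,x7}} U34={{x2,x6},{x2,x5,x6}} U35={{x1,x2},{x1,x2,x4}}
  U124={{x3,x5,x6}} U134={{x2,x5,x6}} U235={{x1,x2,x4}}
C dims 5,8,3; δ0: rk_F5 4; δ1: rk_F5 3
Ȟ^0 = (5 − 4) − 0 = 1, so Ȟ^0 ≅ Z/5
Ȟ^1 = (8 − 3) − 4 = 1, so Ȟ^1 ≅ Z/5
Ȟ^2 = (3 − 0) − 3 = 0, so Ȟ^2 ≅ 0


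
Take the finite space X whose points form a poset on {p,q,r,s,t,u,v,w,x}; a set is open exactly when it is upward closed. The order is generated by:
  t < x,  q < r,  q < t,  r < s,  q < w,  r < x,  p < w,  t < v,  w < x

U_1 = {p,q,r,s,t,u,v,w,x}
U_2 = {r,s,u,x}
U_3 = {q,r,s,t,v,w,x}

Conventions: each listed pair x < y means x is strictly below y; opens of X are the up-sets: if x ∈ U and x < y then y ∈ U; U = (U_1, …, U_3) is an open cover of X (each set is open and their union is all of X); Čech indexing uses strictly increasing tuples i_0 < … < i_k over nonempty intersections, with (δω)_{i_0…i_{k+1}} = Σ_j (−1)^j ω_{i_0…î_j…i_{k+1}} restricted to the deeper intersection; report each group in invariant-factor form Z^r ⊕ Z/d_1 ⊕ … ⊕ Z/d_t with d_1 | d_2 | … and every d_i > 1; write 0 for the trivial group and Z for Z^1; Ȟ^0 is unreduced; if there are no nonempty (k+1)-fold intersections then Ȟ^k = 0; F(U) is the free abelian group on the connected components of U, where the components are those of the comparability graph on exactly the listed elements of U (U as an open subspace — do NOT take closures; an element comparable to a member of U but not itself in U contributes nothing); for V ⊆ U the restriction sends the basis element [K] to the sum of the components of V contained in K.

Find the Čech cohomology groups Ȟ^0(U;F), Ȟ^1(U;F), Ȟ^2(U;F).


intersection data:
  U12={r,s,u,x} U13={q,r,s,t,v,w,x} U23={r,s,x}
  U123={r,s,x}
components per intersection:
  U1: {p,q,r,s,t,v,w,x} {u}
  U2: {r,s,x} {u}
  U3: {q,r,s,t,v,w,x}
  U12: {r,s,x} {u}
  U13: {q,r,s,t,v,w,x}
  U23: {r,s,x}
  U123: {r,s,x}
C dims 5,4,1; δ0: rk 3, SNF 1^3; δ1: rk 1, SNF 1^1
Ȟ^0 = (5 − 3) − 0 = 2, so Ȟ^0 ≅ Z^2
Ȟ^1 = (4 − 1) − 3 = 0, so Ȟ^1 ≅ 0
Ȟ^2 = (1 − 0) − 1 = 0, so Ȟ^2 ≅ 0

Ȟ^0 = Z^2; Ȟ^1 = 0; Ȟ^2 = 0


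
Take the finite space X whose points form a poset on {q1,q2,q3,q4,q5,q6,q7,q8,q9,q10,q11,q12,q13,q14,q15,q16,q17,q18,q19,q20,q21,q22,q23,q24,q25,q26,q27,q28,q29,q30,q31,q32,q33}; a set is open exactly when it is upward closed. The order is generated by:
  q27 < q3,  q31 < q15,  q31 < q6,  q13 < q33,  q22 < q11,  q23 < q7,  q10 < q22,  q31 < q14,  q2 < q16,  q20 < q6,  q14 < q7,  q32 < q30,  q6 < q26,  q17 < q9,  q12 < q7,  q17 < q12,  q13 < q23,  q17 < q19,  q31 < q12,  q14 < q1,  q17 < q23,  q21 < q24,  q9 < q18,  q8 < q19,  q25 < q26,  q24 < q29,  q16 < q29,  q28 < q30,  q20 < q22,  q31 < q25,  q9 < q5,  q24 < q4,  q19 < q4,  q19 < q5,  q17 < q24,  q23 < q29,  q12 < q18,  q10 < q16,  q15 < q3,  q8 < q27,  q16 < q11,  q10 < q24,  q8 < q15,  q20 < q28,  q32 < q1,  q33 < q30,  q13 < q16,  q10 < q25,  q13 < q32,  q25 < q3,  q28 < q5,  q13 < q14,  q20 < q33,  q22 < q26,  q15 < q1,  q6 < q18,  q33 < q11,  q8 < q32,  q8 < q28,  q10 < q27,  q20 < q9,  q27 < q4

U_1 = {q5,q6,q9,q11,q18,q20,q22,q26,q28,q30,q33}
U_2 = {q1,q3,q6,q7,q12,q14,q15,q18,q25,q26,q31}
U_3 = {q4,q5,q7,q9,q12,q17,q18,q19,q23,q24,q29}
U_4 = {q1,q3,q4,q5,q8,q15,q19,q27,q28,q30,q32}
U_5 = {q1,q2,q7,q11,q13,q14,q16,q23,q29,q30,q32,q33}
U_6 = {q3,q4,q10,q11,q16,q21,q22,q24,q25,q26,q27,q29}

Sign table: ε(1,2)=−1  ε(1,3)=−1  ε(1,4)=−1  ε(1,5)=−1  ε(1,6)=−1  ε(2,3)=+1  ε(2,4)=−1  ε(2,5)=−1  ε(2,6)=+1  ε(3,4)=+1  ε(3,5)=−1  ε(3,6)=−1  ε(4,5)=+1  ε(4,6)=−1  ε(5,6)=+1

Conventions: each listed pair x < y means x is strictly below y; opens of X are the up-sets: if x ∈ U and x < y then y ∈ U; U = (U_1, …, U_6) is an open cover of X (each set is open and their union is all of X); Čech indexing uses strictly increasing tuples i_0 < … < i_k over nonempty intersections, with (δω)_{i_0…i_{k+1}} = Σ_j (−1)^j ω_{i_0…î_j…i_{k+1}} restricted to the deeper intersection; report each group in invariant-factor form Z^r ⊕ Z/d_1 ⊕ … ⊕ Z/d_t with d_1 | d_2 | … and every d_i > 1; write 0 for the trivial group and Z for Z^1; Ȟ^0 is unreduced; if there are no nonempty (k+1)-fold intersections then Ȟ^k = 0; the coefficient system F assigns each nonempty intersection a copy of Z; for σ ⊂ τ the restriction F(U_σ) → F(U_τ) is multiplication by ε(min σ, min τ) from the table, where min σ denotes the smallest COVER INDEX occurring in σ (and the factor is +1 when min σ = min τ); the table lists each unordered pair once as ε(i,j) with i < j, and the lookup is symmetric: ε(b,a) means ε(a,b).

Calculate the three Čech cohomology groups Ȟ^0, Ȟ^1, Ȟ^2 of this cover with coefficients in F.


Ȟ^0 = 0; Ȟ^1 = Z/2; Ȟ^2 = Z

nonempty intersections:
  U12={q6,q18,q26} U13={q5,q9,q18} U14={q5,q28,q30} U15={q11,q30,q33} U16={q11,q22,q26} U23={q7,q12,q18} U24={q1,q3,q15} U25={q1,q7,q14} U26={q3,q25,q26} U34={q4,q5,q19} U35={q7,q23,q29} U36={q4,q24,q29} U45={q1,q30,q32} U46={q3,q4,q27} U56={q11,q16,q29}
  U123={q18} U126={q26} U134={q5} U145={q30} U156={q11} U235={q7} U245={q1} U246={q3} U346={q4} U356={q29}
C dims 6,15,10; δ0: rk 6, SNF 1^5·2; δ1: rk 9, SNF 1^9
Ȟ^0: (6−6)−0=0 ⇒ 0
Ȟ^1: (15−9)−6=0 plus torsion [2] ⇒ Z/2
Ȟ^2: (10−0)−9=1 ⇒ Z
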